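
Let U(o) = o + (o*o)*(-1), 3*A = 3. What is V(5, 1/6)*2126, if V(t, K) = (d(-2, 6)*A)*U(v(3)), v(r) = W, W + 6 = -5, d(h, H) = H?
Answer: -1683792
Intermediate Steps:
A = 1 (A = (⅓)*3 = 1)
W = -11 (W = -6 - 5 = -11)
v(r) = -11
U(o) = o - o² (U(o) = o + o²*(-1) = o - o²)
V(t, K) = -792 (V(t, K) = (6*1)*(-11*(1 - 1*(-11))) = 6*(-11*(1 + 11)) = 6*(-11*12) = 6*(-132) = -792)
V(5, 1/6)*2126 = -792*2126 = -1683792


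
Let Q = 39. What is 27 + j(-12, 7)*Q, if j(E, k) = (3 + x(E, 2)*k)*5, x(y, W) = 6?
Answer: 8802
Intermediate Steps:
j(E, k) = 15 + 30*k (j(E, k) = (3 + 6*k)*5 = 15 + 30*k)
27 + j(-12, 7)*Q = 27 + (15 + 30*7)*39 = 27 + (15 + 210)*39 = 27 + 225*39 = 27 + 8775 = 8802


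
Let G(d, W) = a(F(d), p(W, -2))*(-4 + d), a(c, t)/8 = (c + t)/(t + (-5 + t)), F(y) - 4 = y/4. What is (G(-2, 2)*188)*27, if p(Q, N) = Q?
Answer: 1340064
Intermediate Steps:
F(y) = 4 + y/4
a(c, t) = 8*(c + t)/(-5 + 2*t) (a(c, t) = 8*((c + t)/(t + (-5 + t))) = 8*((c + t)/(-5 + 2*t)) = 8*(c + t)/(-5 + 2*t))
G(d, W) = 8*(-4 + d)*(4 + W + d/4)/(-5 + 2*W) (G(d, W) = (8*((4 + d/4) + W)/(-5 + 2*W))*(-4 + d) = (8*(4 + W + d/4)/(-5 + 2*W))*(-4 + d) = 8*(-4 + d)*(4 + W + d/4)/(-5 + 2*W))
(G(-2, 2)*188)*27 = ((2*(-4 - 2)*(16 - 2 + 4*2)/(-5 + 2*2))*188)*27 = ((2*(-6)*(16 - 2 + 8)/(-5 + 4))*188)*27 = ((2*(-6)*22/(-1))*188)*27 = ((2*(-1)*(-6)*22)*188)*27 = (264*188)*27 = 49632*27 = 1340064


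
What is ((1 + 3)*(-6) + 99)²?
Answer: 5625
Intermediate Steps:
((1 + 3)*(-6) + 99)² = (4*(-6) + 99)² = (-24 + 99)² = 75² = 5625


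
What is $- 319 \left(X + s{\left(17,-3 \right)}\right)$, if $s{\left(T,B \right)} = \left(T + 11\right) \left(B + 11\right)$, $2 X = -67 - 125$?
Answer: $-40832$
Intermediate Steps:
$X = -96$ ($X = \frac{-67 - 125}{2} = \frac{1}{2} \left(-192\right) = -96$)
$s{\left(T,B \right)} = \left(11 + B\right) \left(11 + T\right)$ ($s{\left(T,B \right)} = \left(11 + T\right) \left(11 + B\right) = \left(11 + B\right) \left(11 + T\right)$)
$- 319 \left(X + s{\left(17,-3 \right)}\right) = - 319 \left(-96 + \left(121 + 11 \left(-3\right) + 11 \cdot 17 - 51\right)\right) = - 319 \left(-96 + \left(121 - 33 + 187 - 51\right)\right) = - 319 \left(-96 + 224\right) = \left(-319\right) 128 = -40832$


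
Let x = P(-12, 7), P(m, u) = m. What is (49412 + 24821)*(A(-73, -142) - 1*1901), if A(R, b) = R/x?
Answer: -1687984187/12 ≈ -1.4067e+8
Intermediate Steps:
x = -12
A(R, b) = -R/12 (A(R, b) = R/(-12) = R*(-1/12) = -R/12)
(49412 + 24821)*(A(-73, -142) - 1*1901) = (49412 + 24821)*(-1/12*(-73) - 1*1901) = 74233*(73/12 - 1901) = 74233*(-22739/12) = -1687984187/12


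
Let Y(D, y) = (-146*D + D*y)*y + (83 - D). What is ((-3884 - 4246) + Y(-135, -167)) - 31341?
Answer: -7095838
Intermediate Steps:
Y(D, y) = 83 - D + y*(-146*D + D*y) (Y(D, y) = y*(-146*D + D*y) + (83 - D) = 83 - D + y*(-146*D + D*y))
((-3884 - 4246) + Y(-135, -167)) - 31341 = ((-3884 - 4246) + (83 - 1*(-135) - 135*(-167)**2 - 146*(-135)*(-167))) - 31341 = (-8130 + (83 + 135 - 135*27889 - 3291570)) - 31341 = (-8130 + (83 + 135 - 3765015 - 3291570)) - 31341 = (-8130 - 7056367) - 31341 = -7064497 - 31341 = -7095838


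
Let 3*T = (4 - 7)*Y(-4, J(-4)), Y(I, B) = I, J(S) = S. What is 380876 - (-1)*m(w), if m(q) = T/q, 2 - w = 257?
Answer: 97123376/255 ≈ 3.8088e+5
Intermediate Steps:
w = -255 (w = 2 - 1*257 = 2 - 257 = -255)
T = 4 (T = ((4 - 7)*(-4))/3 = (-3*(-4))/3 = (⅓)*12 = 4)
m(q) = 4/q
380876 - (-1)*m(w) = 380876 - (-1)*4/(-255) = 380876 - (-1)*4*(-1/255) = 380876 - (-1)*(-4)/255 = 380876 - 1*4/255 = 380876 - 4/255 = 97123376/255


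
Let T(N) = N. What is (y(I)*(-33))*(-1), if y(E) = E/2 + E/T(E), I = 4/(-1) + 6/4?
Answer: -33/4 ≈ -8.2500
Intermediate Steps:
I = -5/2 (I = 4*(-1) + 6*(¼) = -4 + 3/2 = -5/2 ≈ -2.5000)
y(E) = 1 + E/2 (y(E) = E/2 + E/E = E*(½) + 1 = E/2 + 1 = 1 + E/2)
(y(I)*(-33))*(-1) = ((1 + (½)*(-5/2))*(-33))*(-1) = ((1 - 5/4)*(-33))*(-1) = -¼*(-33)*(-1) = (33/4)*(-1) = -33/4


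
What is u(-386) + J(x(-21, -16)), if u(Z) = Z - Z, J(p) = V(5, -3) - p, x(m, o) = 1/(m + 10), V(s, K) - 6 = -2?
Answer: 45/11 ≈ 4.0909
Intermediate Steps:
V(s, K) = 4 (V(s, K) = 6 - 2 = 4)
x(m, o) = 1/(10 + m)
J(p) = 4 - p
u(Z) = 0
u(-386) + J(x(-21, -16)) = 0 + (4 - 1/(10 - 21)) = 0 + (4 - 1/(-11)) = 0 + (4 - 1*(-1/11)) = 0 + (4 + 1/11) = 0 + 45/11 = 45/11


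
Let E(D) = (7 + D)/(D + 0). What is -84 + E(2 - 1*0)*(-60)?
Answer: -354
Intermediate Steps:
E(D) = (7 + D)/D
-84 + E(2 - 1*0)*(-60) = -84 + ((7 + (2 - 1*0))/(2 - 1*0))*(-60) = -84 + ((7 + (2 + 0))/(2 + 0))*(-60) = -84 + ((7 + 2)/2)*(-60) = -84 + ((½)*9)*(-60) = -84 + (9/2)*(-60) = -84 - 270 = -354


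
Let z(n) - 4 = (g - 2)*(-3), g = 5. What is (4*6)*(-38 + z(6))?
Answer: -1032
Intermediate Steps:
z(n) = -5 (z(n) = 4 + (5 - 2)*(-3) = 4 + 3*(-3) = 4 - 9 = -5)
(4*6)*(-38 + z(6)) = (4*6)*(-38 - 5) = 24*(-43) = -1032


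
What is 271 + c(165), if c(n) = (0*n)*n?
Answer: 271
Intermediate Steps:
c(n) = 0 (c(n) = 0*n = 0)
271 + c(165) = 271 + 0 = 271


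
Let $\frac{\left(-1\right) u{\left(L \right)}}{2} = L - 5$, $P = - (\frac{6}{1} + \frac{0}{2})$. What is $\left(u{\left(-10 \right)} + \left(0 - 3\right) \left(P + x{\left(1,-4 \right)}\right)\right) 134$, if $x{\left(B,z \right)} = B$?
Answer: $6030$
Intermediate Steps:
$P = -6$ ($P = - (6 \cdot 1 + 0 \cdot \frac{1}{2}) = - (6 + 0) = \left(-1\right) 6 = -6$)
$u{\left(L \right)} = 10 - 2 L$ ($u{\left(L \right)} = - 2 \left(L - 5\right) = - 2 \left(-5 + L\right) = 10 - 2 L$)
$\left(u{\left(-10 \right)} + \left(0 - 3\right) \left(P + x{\left(1,-4 \right)}\right)\right) 134 = \left(\left(10 - -20\right) + \left(0 - 3\right) \left(-6 + 1\right)\right) 134 = \left(\left(10 + 20\right) - -15\right) 134 = \left(30 + 15\right) 134 = 45 \cdot 134 = 6030$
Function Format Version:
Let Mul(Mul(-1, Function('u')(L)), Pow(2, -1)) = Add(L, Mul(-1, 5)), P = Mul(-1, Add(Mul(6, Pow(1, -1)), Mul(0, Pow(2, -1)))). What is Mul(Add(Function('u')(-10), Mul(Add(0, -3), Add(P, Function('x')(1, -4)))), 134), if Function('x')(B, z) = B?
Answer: 6030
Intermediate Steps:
P = -6 (P = Mul(-1, Add(Mul(6, 1), Mul(0, Rational(1, 2)))) = Mul(-1, Add(6, 0)) = Mul(-1, 6) = -6)
Function('u')(L) = Add(10, Mul(-2, L)) (Function('u')(L) = Mul(-2, Add(L, Mul(-1, 5))) = Mul(-2, Add(L, -5)) = Mul(-2, Add(-5, L)) = Add(10, Mul(-2, L)))
Mul(Add(Function('u')(-10), Mul(Add(0, -3), Add(P, Function('x')(1, -4)))), 134) = Mul(Add(Add(10, Mul(-2, -10)), Mul(Add(0, -3), Add(-6, 1))), 134) = Mul(Add(Add(10, 20), Mul(-3, -5)), 134) = Mul(Add(30, 15), 134) = Mul(45, 134) = 6030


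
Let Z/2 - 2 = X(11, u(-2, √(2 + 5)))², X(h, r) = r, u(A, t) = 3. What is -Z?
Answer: -22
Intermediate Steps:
Z = 22 (Z = 4 + 2*3² = 4 + 2*9 = 4 + 18 = 22)
-Z = -1*22 = -22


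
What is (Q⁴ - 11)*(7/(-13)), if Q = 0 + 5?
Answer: -4298/13 ≈ -330.62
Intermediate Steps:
Q = 5
(Q⁴ - 11)*(7/(-13)) = (5⁴ - 11)*(7/(-13)) = (625 - 11)*(7*(-1/13)) = 614*(-7/13) = -4298/13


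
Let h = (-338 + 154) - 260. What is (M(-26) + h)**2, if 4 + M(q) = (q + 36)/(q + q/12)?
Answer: 5741395984/28561 ≈ 2.0102e+5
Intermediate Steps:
M(q) = -4 + 12*(36 + q)/(13*q) (M(q) = -4 + (q + 36)/(q + q/12) = -4 + (36 + q)/(q + q*(1/12)) = -4 + (36 + q)/(q + q/12) = -4 + (36 + q)/((13*q/12)) = -4 + (36 + q)*(12/(13*q)) = -4 + 12*(36 + q)/(13*q))
h = -444 (h = -184 - 260 = -444)
(M(-26) + h)**2 = ((8/13)*(54 - 5*(-26))/(-26) - 444)**2 = ((8/13)*(-1/26)*(54 + 130) - 444)**2 = ((8/13)*(-1/26)*184 - 444)**2 = (-736/169 - 444)**2 = (-75772/169)**2 = 5741395984/28561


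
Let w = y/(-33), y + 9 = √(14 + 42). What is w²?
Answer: 137/1089 - 4*√14/121 ≈ 0.0021123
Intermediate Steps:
y = -9 + 2*√14 (y = -9 + √(14 + 42) = -9 + √56 = -9 + 2*√14 ≈ -1.5167)
w = 3/11 - 2*√14/33 (w = (-9 + 2*√14)/(-33) = (-9 + 2*√14)*(-1/33) = 3/11 - 2*√14/33 ≈ 0.045960)
w² = (3/11 - 2*√14/33)²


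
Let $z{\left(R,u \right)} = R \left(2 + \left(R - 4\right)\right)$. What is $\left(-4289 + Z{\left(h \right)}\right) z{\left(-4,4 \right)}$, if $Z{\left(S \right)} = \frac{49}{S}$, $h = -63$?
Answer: $- \frac{308864}{3} \approx -1.0295 \cdot 10^{5}$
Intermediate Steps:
$z{\left(R,u \right)} = R \left(-2 + R\right)$ ($z{\left(R,u \right)} = R \left(2 + \left(-4 + R\right)\right) = R \left(-2 + R\right)$)
$\left(-4289 + Z{\left(h \right)}\right) z{\left(-4,4 \right)} = \left(-4289 + \frac{49}{-63}\right) \left(- 4 \left(-2 - 4\right)\right) = \left(-4289 + 49 \left(- \frac{1}{63}\right)\right) \left(\left(-4\right) \left(-6\right)\right) = \left(-4289 - \frac{7}{9}\right) 24 = \left(- \frac{38608}{9}\right) 24 = - \frac{308864}{3}$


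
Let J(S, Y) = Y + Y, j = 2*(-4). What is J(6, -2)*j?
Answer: 32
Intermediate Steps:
j = -8
J(S, Y) = 2*Y
J(6, -2)*j = (2*(-2))*(-8) = -4*(-8) = 32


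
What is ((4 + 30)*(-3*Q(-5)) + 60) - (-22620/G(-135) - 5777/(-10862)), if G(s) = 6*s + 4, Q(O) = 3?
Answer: -92462639/336722 ≈ -274.60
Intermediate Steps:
G(s) = 4 + 6*s
((4 + 30)*(-3*Q(-5)) + 60) - (-22620/G(-135) - 5777/(-10862)) = ((4 + 30)*(-3*3) + 60) - (-22620/(4 + 6*(-135)) - 5777/(-10862)) = (34*(-9) + 60) - (-22620/(4 - 810) - 5777*(-1/10862)) = (-306 + 60) - (-22620/(-806) + 5777/10862) = -246 - (-22620*(-1/806) + 5777/10862) = -246 - (870/31 + 5777/10862) = -246 - 1*9629027/336722 = -246 - 9629027/336722 = -92462639/336722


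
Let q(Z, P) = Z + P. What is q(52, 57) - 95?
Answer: 14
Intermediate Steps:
q(Z, P) = P + Z
q(52, 57) - 95 = (57 + 52) - 95 = 109 - 95 = 14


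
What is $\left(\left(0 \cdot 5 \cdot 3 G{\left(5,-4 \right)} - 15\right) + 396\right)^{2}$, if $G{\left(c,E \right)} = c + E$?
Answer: $145161$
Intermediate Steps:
$G{\left(c,E \right)} = E + c$
$\left(\left(0 \cdot 5 \cdot 3 G{\left(5,-4 \right)} - 15\right) + 396\right)^{2} = \left(\left(0 \cdot 5 \cdot 3 \left(-4 + 5\right) - 15\right) + 396\right)^{2} = \left(\left(0 \cdot 3 \cdot 1 - 15\right) + 396\right)^{2} = \left(\left(0 \cdot 1 - 15\right) + 396\right)^{2} = \left(\left(0 - 15\right) + 396\right)^{2} = \left(-15 + 396\right)^{2} = 381^{2} = 145161$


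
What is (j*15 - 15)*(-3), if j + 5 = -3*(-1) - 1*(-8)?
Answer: -225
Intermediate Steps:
j = 6 (j = -5 + (-3*(-1) - 1*(-8)) = -5 + (3 + 8) = -5 + 11 = 6)
(j*15 - 15)*(-3) = (6*15 - 15)*(-3) = (90 - 15)*(-3) = 75*(-3) = -225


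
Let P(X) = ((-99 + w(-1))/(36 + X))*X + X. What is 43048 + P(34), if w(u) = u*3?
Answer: 1506136/35 ≈ 43032.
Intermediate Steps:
w(u) = 3*u
P(X) = X - 102*X/(36 + X) (P(X) = ((-99 + 3*(-1))/(36 + X))*X + X = ((-99 - 3)/(36 + X))*X + X = (-102/(36 + X))*X + X = -102*X/(36 + X) + X = X - 102*X/(36 + X))
43048 + P(34) = 43048 + 34*(-66 + 34)/(36 + 34) = 43048 + 34*(-32)/70 = 43048 + 34*(1/70)*(-32) = 43048 - 544/35 = 1506136/35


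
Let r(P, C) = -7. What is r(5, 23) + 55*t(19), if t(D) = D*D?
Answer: 19848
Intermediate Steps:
t(D) = D²
r(5, 23) + 55*t(19) = -7 + 55*19² = -7 + 55*361 = -7 + 19855 = 19848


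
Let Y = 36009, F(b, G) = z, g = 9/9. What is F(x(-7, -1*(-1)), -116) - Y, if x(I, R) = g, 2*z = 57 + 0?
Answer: -71961/2 ≈ -35981.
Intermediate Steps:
z = 57/2 (z = (57 + 0)/2 = (1/2)*57 = 57/2 ≈ 28.500)
g = 1 (g = 9*(1/9) = 1)
x(I, R) = 1
F(b, G) = 57/2
F(x(-7, -1*(-1)), -116) - Y = 57/2 - 1*36009 = 57/2 - 36009 = -71961/2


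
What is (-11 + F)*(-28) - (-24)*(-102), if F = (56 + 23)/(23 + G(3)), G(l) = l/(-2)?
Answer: -96444/43 ≈ -2242.9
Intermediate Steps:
G(l) = -l/2 (G(l) = l*(-1/2) = -l/2)
F = 158/43 (F = (56 + 23)/(23 - 1/2*3) = 79/(23 - 3/2) = 79/(43/2) = 79*(2/43) = 158/43 ≈ 3.6744)
(-11 + F)*(-28) - (-24)*(-102) = (-11 + 158/43)*(-28) - (-24)*(-102) = -315/43*(-28) - 1*2448 = 8820/43 - 2448 = -96444/43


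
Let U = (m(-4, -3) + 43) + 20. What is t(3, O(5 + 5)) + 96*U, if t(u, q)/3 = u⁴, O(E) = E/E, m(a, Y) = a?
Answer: 5907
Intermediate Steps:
O(E) = 1
t(u, q) = 3*u⁴
U = 59 (U = (-4 + 43) + 20 = 39 + 20 = 59)
t(3, O(5 + 5)) + 96*U = 3*3⁴ + 96*59 = 3*81 + 5664 = 243 + 5664 = 5907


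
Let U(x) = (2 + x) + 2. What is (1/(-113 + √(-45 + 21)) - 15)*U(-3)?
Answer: -192008/12793 - 2*I*√6/12793 ≈ -15.009 - 0.00038294*I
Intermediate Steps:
U(x) = 4 + x
(1/(-113 + √(-45 + 21)) - 15)*U(-3) = (1/(-113 + √(-45 + 21)) - 15)*(4 - 3) = (1/(-113 + √(-24)) - 15)*1 = (1/(-113 + 2*I*√6) - 15)*1 = (-15 + 1/(-113 + 2*I*√6))*1 = -15 + 1/(-113 + 2*I*√6)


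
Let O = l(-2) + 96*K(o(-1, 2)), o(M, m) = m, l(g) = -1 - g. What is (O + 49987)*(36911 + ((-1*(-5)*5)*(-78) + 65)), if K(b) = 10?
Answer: 1784504648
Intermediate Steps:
O = 961 (O = (-1 - 1*(-2)) + 96*10 = (-1 + 2) + 960 = 1 + 960 = 961)
(O + 49987)*(36911 + ((-1*(-5)*5)*(-78) + 65)) = (961 + 49987)*(36911 + ((-1*(-5)*5)*(-78) + 65)) = 50948*(36911 + ((5*5)*(-78) + 65)) = 50948*(36911 + (25*(-78) + 65)) = 50948*(36911 + (-1950 + 65)) = 50948*(36911 - 1885) = 50948*35026 = 1784504648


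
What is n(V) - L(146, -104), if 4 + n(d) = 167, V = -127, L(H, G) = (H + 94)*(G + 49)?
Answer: 13363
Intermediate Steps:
L(H, G) = (49 + G)*(94 + H) (L(H, G) = (94 + H)*(49 + G) = (49 + G)*(94 + H))
n(d) = 163 (n(d) = -4 + 167 = 163)
n(V) - L(146, -104) = 163 - (4606 + 49*146 + 94*(-104) - 104*146) = 163 - (4606 + 7154 - 9776 - 15184) = 163 - 1*(-13200) = 163 + 13200 = 13363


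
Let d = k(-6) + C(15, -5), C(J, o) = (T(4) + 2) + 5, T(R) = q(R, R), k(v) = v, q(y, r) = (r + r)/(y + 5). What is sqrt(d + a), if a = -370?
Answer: I*sqrt(3313)/3 ≈ 19.186*I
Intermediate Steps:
q(y, r) = 2*r/(5 + y) (q(y, r) = (2*r)/(5 + y) = 2*r/(5 + y))
T(R) = 2*R/(5 + R)
C(J, o) = 71/9 (C(J, o) = (2*4/(5 + 4) + 2) + 5 = (2*4/9 + 2) + 5 = (2*4*(1/9) + 2) + 5 = (8/9 + 2) + 5 = 26/9 + 5 = 71/9)
d = 17/9 (d = -6 + 71/9 = 17/9 ≈ 1.8889)
sqrt(d + a) = sqrt(17/9 - 370) = sqrt(-3313/9) = I*sqrt(3313)/3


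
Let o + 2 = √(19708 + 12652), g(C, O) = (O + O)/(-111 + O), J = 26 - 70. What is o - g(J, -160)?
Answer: -862/271 + 2*√8090 ≈ 176.71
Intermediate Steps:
J = -44
g(C, O) = 2*O/(-111 + O) (g(C, O) = (2*O)/(-111 + O) = 2*O/(-111 + O))
o = -2 + 2*√8090 (o = -2 + √(19708 + 12652) = -2 + √32360 = -2 + 2*√8090 ≈ 177.89)
o - g(J, -160) = (-2 + 2*√8090) - 2*(-160)/(-111 - 160) = (-2 + 2*√8090) - 2*(-160)/(-271) = (-2 + 2*√8090) - 2*(-160)*(-1)/271 = (-2 + 2*√8090) - 1*320/271 = (-2 + 2*√8090) - 320/271 = -862/271 + 2*√8090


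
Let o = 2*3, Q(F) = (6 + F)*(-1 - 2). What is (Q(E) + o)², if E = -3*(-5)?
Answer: 3249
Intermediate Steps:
E = 15
Q(F) = -18 - 3*F (Q(F) = (6 + F)*(-3) = -18 - 3*F)
o = 6
(Q(E) + o)² = ((-18 - 3*15) + 6)² = ((-18 - 45) + 6)² = (-63 + 6)² = (-57)² = 3249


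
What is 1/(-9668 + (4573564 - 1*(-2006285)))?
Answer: 1/6570181 ≈ 1.5220e-7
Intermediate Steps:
1/(-9668 + (4573564 - 1*(-2006285))) = 1/(-9668 + (4573564 + 2006285)) = 1/(-9668 + 6579849) = 1/6570181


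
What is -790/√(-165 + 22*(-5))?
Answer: 158*I*√11/11 ≈ 47.639*I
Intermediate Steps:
-790/√(-165 + 22*(-5)) = -790/√(-165 - 110) = -790*(-I*√11/55) = -(-158)*I*√11/11 = 158*I*√11/11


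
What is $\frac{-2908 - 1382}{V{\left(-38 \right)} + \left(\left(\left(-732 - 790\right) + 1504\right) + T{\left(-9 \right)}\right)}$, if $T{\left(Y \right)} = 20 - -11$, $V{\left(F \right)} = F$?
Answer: $\frac{858}{5} \approx 171.6$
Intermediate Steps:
$T{\left(Y \right)} = 31$ ($T{\left(Y \right)} = 20 + 11 = 31$)
$\frac{-2908 - 1382}{V{\left(-38 \right)} + \left(\left(\left(-732 - 790\right) + 1504\right) + T{\left(-9 \right)}\right)} = \frac{-2908 - 1382}{-38 + \left(\left(\left(-732 - 790\right) + 1504\right) + 31\right)} = - \frac{4290}{-38 + \left(\left(\left(-732 - 790\right) + 1504\right) + 31\right)} = - \frac{4290}{-38 + \left(\left(-1522 + 1504\right) + 31\right)} = - \frac{4290}{-38 + \left(-18 + 31\right)} = - \frac{4290}{-38 + 13} = - \frac{4290}{-25} = \left(-4290\right) \left(- \frac{1}{25}\right) = \frac{858}{5}$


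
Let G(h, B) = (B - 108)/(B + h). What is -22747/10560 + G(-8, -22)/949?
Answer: -552337/256960 ≈ -2.1495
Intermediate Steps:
G(h, B) = (-108 + B)/(B + h)
-22747/10560 + G(-8, -22)/949 = -22747/10560 + ((-108 - 22)/(-22 - 8))/949 = -22747*1/10560 + (-130/(-30))*(1/949) = -22747/10560 - 1/30*(-130)*(1/949) = -22747/10560 + (13/3)*(1/949) = -22747/10560 + 1/219 = -552337/256960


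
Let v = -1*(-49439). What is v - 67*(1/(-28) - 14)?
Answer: 1410623/28 ≈ 50379.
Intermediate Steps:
v = 49439
v - 67*(1/(-28) - 14) = 49439 - 67*(1/(-28) - 14) = 49439 - 67*(-1/28 - 14) = 49439 - 67*(-393/28) = 49439 + 26331/28 = 1410623/28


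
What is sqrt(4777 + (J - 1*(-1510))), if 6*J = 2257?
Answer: sqrt(239874)/6 ≈ 81.628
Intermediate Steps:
J = 2257/6 (J = (1/6)*2257 = 2257/6 ≈ 376.17)
sqrt(4777 + (J - 1*(-1510))) = sqrt(4777 + (2257/6 - 1*(-1510))) = sqrt(4777 + (2257/6 + 1510)) = sqrt(4777 + 11317/6) = sqrt(39979/6) = sqrt(239874)/6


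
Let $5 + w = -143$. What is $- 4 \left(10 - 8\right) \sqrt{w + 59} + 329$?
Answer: $329 - 8 i \sqrt{89} \approx 329.0 - 75.472 i$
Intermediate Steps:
$w = -148$ ($w = -5 - 143 = -148$)
$- 4 \left(10 - 8\right) \sqrt{w + 59} + 329 = - 4 \left(10 - 8\right) \sqrt{-148 + 59} + 329 = \left(-4\right) 2 \sqrt{-89} + 329 = - 8 i \sqrt{89} + 329 = 329 - 8 i \sqrt{89}$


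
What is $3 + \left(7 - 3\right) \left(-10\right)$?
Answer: $-37$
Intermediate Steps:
$3 + \left(7 - 3\right) \left(-10\right) = 3 + 4 \left(-10\right) = 3 - 40 = -37$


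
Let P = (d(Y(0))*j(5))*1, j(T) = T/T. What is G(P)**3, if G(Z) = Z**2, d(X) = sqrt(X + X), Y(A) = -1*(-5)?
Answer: 1000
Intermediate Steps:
Y(A) = 5
j(T) = 1
d(X) = sqrt(2)*sqrt(X) (d(X) = sqrt(2*X) = sqrt(2)*sqrt(X))
P = sqrt(10) (P = ((sqrt(2)*sqrt(5))*1)*1 = (sqrt(10)*1)*1 = sqrt(10)*1 = sqrt(10) ≈ 3.1623)
G(P)**3 = ((sqrt(10))**2)**3 = 10**3 = 1000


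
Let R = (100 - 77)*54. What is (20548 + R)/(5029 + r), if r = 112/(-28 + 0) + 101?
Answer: 10895/2563 ≈ 4.2509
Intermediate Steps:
R = 1242 (R = 23*54 = 1242)
r = 97 (r = 112/(-28) + 101 = -1/28*112 + 101 = -4 + 101 = 97)
(20548 + R)/(5029 + r) = (20548 + 1242)/(5029 + 97) = 21790/5126 = 21790*(1/5126) = 10895/2563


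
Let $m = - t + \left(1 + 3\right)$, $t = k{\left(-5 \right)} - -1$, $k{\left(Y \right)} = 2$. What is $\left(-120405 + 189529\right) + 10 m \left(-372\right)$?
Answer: $65404$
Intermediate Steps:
$t = 3$ ($t = 2 - -1 = 2 + 1 = 3$)
$m = 1$ ($m = \left(-1\right) 3 + \left(1 + 3\right) = -3 + 4 = 1$)
$\left(-120405 + 189529\right) + 10 m \left(-372\right) = \left(-120405 + 189529\right) + 10 \cdot 1 \left(-372\right) = 69124 + 10 \left(-372\right) = 69124 - 3720 = 65404$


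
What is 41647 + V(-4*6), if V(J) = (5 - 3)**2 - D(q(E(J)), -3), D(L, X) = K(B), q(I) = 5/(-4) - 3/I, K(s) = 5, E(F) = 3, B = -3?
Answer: 41646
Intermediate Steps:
q(I) = -5/4 - 3/I (q(I) = 5*(-1/4) - 3/I = -5/4 - 3/I)
D(L, X) = 5
V(J) = -1 (V(J) = (5 - 3)**2 - 1*5 = 2**2 - 5 = 4 - 5 = -1)
41647 + V(-4*6) = 41647 - 1 = 41646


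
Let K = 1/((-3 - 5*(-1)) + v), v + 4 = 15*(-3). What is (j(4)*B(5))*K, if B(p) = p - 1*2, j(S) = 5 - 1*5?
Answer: 0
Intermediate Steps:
j(S) = 0 (j(S) = 5 - 5 = 0)
v = -49 (v = -4 + 15*(-3) = -4 - 45 = -49)
B(p) = -2 + p (B(p) = p - 2 = -2 + p)
K = -1/47 (K = 1/((-3 - 5*(-1)) - 49) = 1/((-3 + 5) - 49) = 1/(2 - 49) = 1/(-47) = -1/47 ≈ -0.021277)
(j(4)*B(5))*K = (0*(-2 + 5))*(-1/47) = (0*3)*(-1/47) = 0*(-1/47) = 0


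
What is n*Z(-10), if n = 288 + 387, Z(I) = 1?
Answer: 675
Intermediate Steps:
n = 675
n*Z(-10) = 675*1 = 675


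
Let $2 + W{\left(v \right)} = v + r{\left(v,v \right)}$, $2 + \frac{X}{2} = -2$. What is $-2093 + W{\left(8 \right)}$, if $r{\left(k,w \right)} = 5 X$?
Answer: $-2127$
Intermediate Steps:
$X = -8$ ($X = -4 + 2 \left(-2\right) = -4 - 4 = -8$)
$r{\left(k,w \right)} = -40$ ($r{\left(k,w \right)} = 5 \left(-8\right) = -40$)
$W{\left(v \right)} = -42 + v$ ($W{\left(v \right)} = -2 + \left(v - 40\right) = -2 + \left(-40 + v\right) = -42 + v$)
$-2093 + W{\left(8 \right)} = -2093 + \left(-42 + 8\right) = -2093 - 34 = -2127$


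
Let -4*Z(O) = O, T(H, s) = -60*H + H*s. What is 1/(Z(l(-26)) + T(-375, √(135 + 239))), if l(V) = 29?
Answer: 359884/7253280841 + 6000*√374/7253280841 ≈ 6.5614e-5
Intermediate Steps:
Z(O) = -O/4
1/(Z(l(-26)) + T(-375, √(135 + 239))) = 1/(-¼*29 - 375*(-60 + √(135 + 239))) = 1/(-29/4 - 375*(-60 + √374)) = 1/(-29/4 + (22500 - 375*√374)) = 1/(89971/4 - 375*√374)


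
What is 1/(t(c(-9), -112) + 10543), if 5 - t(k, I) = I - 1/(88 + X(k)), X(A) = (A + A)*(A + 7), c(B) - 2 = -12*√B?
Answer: 71616947612/763436635235041 - 792*I/763436635235041 ≈ 9.3809e-5 - 1.0374e-12*I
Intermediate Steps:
c(B) = 2 - 12*√B
X(A) = 2*A*(7 + A) (X(A) = (2*A)*(7 + A) = 2*A*(7 + A))
t(k, I) = 5 + 1/(88 + 2*k*(7 + k)) - I (t(k, I) = 5 - (I - 1/(88 + 2*k*(7 + k))) = 5 + (1/(88 + 2*k*(7 + k)) - I) = 5 + 1/(88 + 2*k*(7 + k)) - I)
1/(t(c(-9), -112) + 10543) = 1/((441/2 - 44*(-112) + 5*(2 - 36*I)*(7 + (2 - 36*I)) - 1*(-112)*(2 - 36*I)*(7 + (2 - 36*I)))/(44 + (2 - 36*I)*(7 + (2 - 36*I))) + 10543) = 1/((441/2 + 4928 + 5*(2 - 36*I)*(7 + (2 - 36*I)) - 1*(-112)*(2 - 36*I)*(7 + (2 - 36*I)))/(44 + (2 - 36*I)*(7 + (2 - 36*I))) + 10543) = 1/((441/2 + 4928 + 5*(2 - 36*I)*(9 - 36*I) - 1*(-112)*(2 - 36*I)*(9 - 36*I))/(44 + (2 - 36*I)*(9 - 36*I)) + 10543) = 1/((441/2 + 4928 + 5*(2 - 36*I)*(9 - 36*I) + 112*(2 - 36*I)*(9 - 36*I))/(44 + (2 - 36*I)*(9 - 36*I)) + 10543) = 1/((10297/2 + 117*(2 - 36*I)*(9 - 36*I))/(44 + (2 - 36*I)*(9 - 36*I)) + 10543) = 1/(10543 + (10297/2 + 117*(2 - 36*I)*(9 - 36*I))/(44 + (2 - 36*I)*(9 - 36*I)))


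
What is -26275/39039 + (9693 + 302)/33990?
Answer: -3047833/8042034 ≈ -0.37899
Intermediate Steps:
-26275/39039 + (9693 + 302)/33990 = -26275*1/39039 + 9995*(1/33990) = -26275/39039 + 1999/6798 = -3047833/8042034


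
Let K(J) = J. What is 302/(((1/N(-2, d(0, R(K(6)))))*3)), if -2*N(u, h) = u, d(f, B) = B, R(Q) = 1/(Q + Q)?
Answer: 302/3 ≈ 100.67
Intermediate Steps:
R(Q) = 1/(2*Q)
N(u, h) = -u/2
302/(((1/N(-2, d(0, R(K(6)))))*3)) = 302/(((1/(-½*(-2)))*3)) = 302/(((1/1)*3)) = 302/(((1*1)*3)) = 302/((1*3)) = 302/3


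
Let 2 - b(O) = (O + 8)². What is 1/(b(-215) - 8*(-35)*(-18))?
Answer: -1/47887 ≈ -2.0882e-5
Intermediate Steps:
b(O) = 2 - (8 + O)² (b(O) = 2 - (O + 8)² = 2 - (8 + O)²)
1/(b(-215) - 8*(-35)*(-18)) = 1/((2 - (8 - 215)²) - 8*(-35)*(-18)) = 1/((2 - 1*(-207)²) + 280*(-18)) = 1/((2 - 1*42849) - 5040) = 1/((2 - 42849) - 5040) = 1/(-42847 - 5040) = 1/(-47887) = -1/47887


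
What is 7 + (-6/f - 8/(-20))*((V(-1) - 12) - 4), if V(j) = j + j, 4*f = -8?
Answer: -271/5 ≈ -54.200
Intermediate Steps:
f = -2 (f = (¼)*(-8) = -2)
V(j) = 2*j
7 + (-6/f - 8/(-20))*((V(-1) - 12) - 4) = 7 + (-6/(-2) - 8/(-20))*((2*(-1) - 12) - 4) = 7 + (-6*(-½) - 8*(-1/20))*((-2 - 12) - 4) = 7 + (3 + ⅖)*(-14 - 4) = 7 + (17/5)*(-18) = 7 - 306/5 = -271/5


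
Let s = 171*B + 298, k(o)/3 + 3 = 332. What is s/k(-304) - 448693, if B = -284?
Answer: -442908257/987 ≈ -4.4874e+5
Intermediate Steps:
k(o) = 987 (k(o) = -9 + 3*332 = -9 + 996 = 987)
s = -48266 (s = 171*(-284) + 298 = -48564 + 298 = -48266)
s/k(-304) - 448693 = -48266/987 - 448693 = -442908257/987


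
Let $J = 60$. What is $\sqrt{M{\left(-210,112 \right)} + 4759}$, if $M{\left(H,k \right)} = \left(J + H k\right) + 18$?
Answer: $i \sqrt{18683} \approx 136.69 i$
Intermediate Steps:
$M{\left(H,k \right)} = 78 + H k$ ($M{\left(H,k \right)} = \left(60 + H k\right) + 18 = 78 + H k$)
$\sqrt{M{\left(-210,112 \right)} + 4759} = \sqrt{\left(78 - 23520\right) + 4759} = \sqrt{-23442 + 4759} = \sqrt{-18683} = i \sqrt{18683}$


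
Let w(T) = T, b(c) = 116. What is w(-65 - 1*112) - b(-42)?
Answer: -293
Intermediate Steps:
w(-65 - 1*112) - b(-42) = (-65 - 1*112) - 1*116 = (-65 - 112) - 116 = -177 - 116 = -293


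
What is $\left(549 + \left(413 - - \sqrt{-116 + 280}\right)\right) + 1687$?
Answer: $2649 + 2 \sqrt{41} \approx 2661.8$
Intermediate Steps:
$\left(549 + \left(413 - - \sqrt{-116 + 280}\right)\right) + 1687 = \left(549 + \left(413 - - \sqrt{164}\right)\right) + 1687 = \left(549 + \left(413 - - 2 \sqrt{41}\right)\right) + 1687 = \left(549 + \left(413 + 2 \sqrt{41}\right)\right) + 1687 = \left(962 + 2 \sqrt{41}\right) + 1687 = 2649 + 2 \sqrt{41}$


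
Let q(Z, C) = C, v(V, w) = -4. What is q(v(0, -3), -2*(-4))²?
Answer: 64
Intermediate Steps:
q(v(0, -3), -2*(-4))² = (-2*(-4))² = 8² = 64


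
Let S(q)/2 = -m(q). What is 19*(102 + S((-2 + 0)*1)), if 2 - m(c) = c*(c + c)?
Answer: 2166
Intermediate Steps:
m(c) = 2 - 2*c**2 (m(c) = 2 - c*(c + c) = 2 - c*2*c = 2 - 2*c**2)
S(q) = -4 + 4*q**2 (S(q) = 2*(-(2 - 2*q**2)) = 2*(-2 + 2*q**2) = -4 + 4*q**2)
19*(102 + S((-2 + 0)*1)) = 19*(102 + (-4 + 4*((-2 + 0)*1)**2)) = 19*(102 + (-4 + 4*(-2*1)**2)) = 19*(102 + (-4 + 4*(-2)**2)) = 19*(102 + (-4 + 4*4)) = 19*(102 + (-4 + 16)) = 19*(102 + 12) = 19*114 = 2166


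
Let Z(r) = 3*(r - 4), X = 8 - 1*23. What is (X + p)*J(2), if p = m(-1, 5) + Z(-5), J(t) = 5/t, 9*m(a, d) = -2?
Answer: -950/9 ≈ -105.56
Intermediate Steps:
m(a, d) = -2/9 (m(a, d) = (⅑)*(-2) = -2/9)
X = -15 (X = 8 - 23 = -15)
Z(r) = -12 + 3*r (Z(r) = 3*(-4 + r) = -12 + 3*r)
p = -245/9 (p = -2/9 + (-12 + 3*(-5)) = -2/9 + (-12 - 15) = -2/9 - 27 = -245/9 ≈ -27.222)
(X + p)*J(2) = (-15 - 245/9)*(5/2) = -1900/(9*2) = -380/9*5/2 = -950/9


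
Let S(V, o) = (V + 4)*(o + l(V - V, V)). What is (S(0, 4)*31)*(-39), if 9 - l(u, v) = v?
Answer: -62868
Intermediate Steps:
l(u, v) = 9 - v
S(V, o) = (4 + V)*(9 + o - V) (S(V, o) = (V + 4)*(o + (9 - V)) = (4 + V)*(9 + o - V))
(S(0, 4)*31)*(-39) = ((36 - 1*0² + 4*4 + 5*0 + 0*4)*31)*(-39) = ((36 - 1*0 + 16 + 0 + 0)*31)*(-39) = ((36 + 0 + 16 + 0 + 0)*31)*(-39) = (52*31)*(-39) = 1612*(-39) = -62868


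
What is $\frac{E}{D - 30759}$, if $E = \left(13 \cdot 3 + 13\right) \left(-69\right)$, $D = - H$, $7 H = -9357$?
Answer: $\frac{2093}{17163} \approx 0.12195$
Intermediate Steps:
$H = - \frac{9357}{7}$ ($H = \frac{1}{7} \left(-9357\right) = - \frac{9357}{7} \approx -1336.7$)
$D = \frac{9357}{7}$ ($D = \left(-1\right) \left(- \frac{9357}{7}\right) = \frac{9357}{7} \approx 1336.7$)
$E = -3588$ ($E = \left(39 + 13\right) \left(-69\right) = 52 \left(-69\right) = -3588$)
$\frac{E}{D - 30759} = - \frac{3588}{\frac{9357}{7} - 30759} = - \frac{3588}{- \frac{205956}{7}} = \left(-3588\right) \left(- \frac{7}{205956}\right) = \frac{2093}{17163}$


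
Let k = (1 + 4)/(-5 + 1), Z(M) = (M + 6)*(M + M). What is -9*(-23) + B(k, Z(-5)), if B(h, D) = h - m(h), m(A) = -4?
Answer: 839/4 ≈ 209.75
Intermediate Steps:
Z(M) = 2*M*(6 + M) (Z(M) = (6 + M)*(2*M) = 2*M*(6 + M))
k = -5/4 (k = 5/(-4) = 5*(-¼) = -5/4 ≈ -1.2500)
B(h, D) = 4 + h (B(h, D) = h - 1*(-4) = h + 4 = 4 + h)
-9*(-23) + B(k, Z(-5)) = -9*(-23) + (4 - 5/4) = 207 + 11/4 = 839/4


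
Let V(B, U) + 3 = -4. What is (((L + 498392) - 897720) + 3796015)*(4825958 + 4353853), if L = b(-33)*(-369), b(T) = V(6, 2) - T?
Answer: 31092873579423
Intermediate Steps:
V(B, U) = -7 (V(B, U) = -3 - 4 = -7)
b(T) = -7 - T
L = -9594 (L = (-7 - 1*(-33))*(-369) = (-7 + 33)*(-369) = 26*(-369) = -9594)
(((L + 498392) - 897720) + 3796015)*(4825958 + 4353853) = (((-9594 + 498392) - 897720) + 3796015)*(4825958 + 4353853) = ((488798 - 897720) + 3796015)*9179811 = (-408922 + 3796015)*9179811 = 3387093*9179811 = 31092873579423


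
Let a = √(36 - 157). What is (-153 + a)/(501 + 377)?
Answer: -153/878 + 11*I/878 ≈ -0.17426 + 0.012528*I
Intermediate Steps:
a = 11*I (a = √(-121) = 11*I ≈ 11.0*I)
(-153 + a)/(501 + 377) = (-153 + 11*I)/(501 + 377) = (-153 + 11*I)/878 = (-153 + 11*I)*(1/878) = -153/878 + 11*I/878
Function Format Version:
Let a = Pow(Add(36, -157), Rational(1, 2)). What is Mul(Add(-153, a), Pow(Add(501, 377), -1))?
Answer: Add(Rational(-153, 878), Mul(Rational(11, 878), I)) ≈ Add(-0.17426, Mul(0.012528, I))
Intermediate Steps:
a = Mul(11, I) (a = Pow(-121, Rational(1, 2)) = Mul(11, I) ≈ Mul(11.000, I))
Mul(Add(-153, a), Pow(Add(501, 377), -1)) = Mul(Add(-153, Mul(11, I)), Pow(Add(501, 377), -1)) = Mul(Add(-153, Mul(11, I)), Pow(878, -1)) = Mul(Add(-153, Mul(11, I)), Rational(1, 878)) = Add(Rational(-153, 878), Mul(Rational(11, 878), I))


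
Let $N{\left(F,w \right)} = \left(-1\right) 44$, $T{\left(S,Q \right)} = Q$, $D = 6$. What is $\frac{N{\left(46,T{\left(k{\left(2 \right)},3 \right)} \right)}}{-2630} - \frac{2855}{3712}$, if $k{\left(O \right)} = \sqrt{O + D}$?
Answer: $- \frac{3672661}{4881280} \approx -0.7524$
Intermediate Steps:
$k{\left(O \right)} = \sqrt{6 + O}$ ($k{\left(O \right)} = \sqrt{O + 6} = \sqrt{6 + O}$)
$N{\left(F,w \right)} = -44$
$\frac{N{\left(46,T{\left(k{\left(2 \right)},3 \right)} \right)}}{-2630} - \frac{2855}{3712} = - \frac{44}{-2630} - \frac{2855}{3712} = \left(-44\right) \left(- \frac{1}{2630}\right) - \frac{2855}{3712} = \frac{22}{1315} - \frac{2855}{3712} = - \frac{3672661}{4881280}$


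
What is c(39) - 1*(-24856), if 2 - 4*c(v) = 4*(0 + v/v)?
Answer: 49711/2 ≈ 24856.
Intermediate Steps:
c(v) = -1/2 (c(v) = 1/2 - (0 + v/v) = 1/2 - (0 + 1) = 1/2 - 1 = -1/2)
c(39) - 1*(-24856) = -1/2 - 1*(-24856) = -1/2 + 24856 = 49711/2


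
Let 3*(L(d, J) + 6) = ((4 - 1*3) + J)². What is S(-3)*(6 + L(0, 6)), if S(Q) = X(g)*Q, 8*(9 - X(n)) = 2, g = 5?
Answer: -1715/4 ≈ -428.75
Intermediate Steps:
X(n) = 35/4 (X(n) = 9 - ⅛*2 = 9 - ¼ = 35/4)
L(d, J) = -6 + (1 + J)²/3 (L(d, J) = -6 + ((4 - 1*3) + J)²/3 = -6 + ((4 - 3) + J)²/3 = -6 + (1 + J)²/3)
S(Q) = 35*Q/4
S(-3)*(6 + L(0, 6)) = ((35/4)*(-3))*(6 + (-6 + (1 + 6)²/3)) = -105*(6 + (-6 + (⅓)*7²))/4 = -105*(6 + (-6 + (⅓)*49))/4 = -105*(6 + (-6 + 49/3))/4 = -105*(6 + 31/3)/4 = -105/4*49/3 = -1715/4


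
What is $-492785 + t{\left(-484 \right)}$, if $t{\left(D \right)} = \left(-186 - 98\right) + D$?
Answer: $-493553$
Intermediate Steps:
$t{\left(D \right)} = -284 + D$
$-492785 + t{\left(-484 \right)} = -492785 - 768 = -493553$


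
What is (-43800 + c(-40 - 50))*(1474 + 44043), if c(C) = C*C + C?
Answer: -1629053430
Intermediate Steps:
c(C) = C + C² (c(C) = C² + C = C + C²)
(-43800 + c(-40 - 50))*(1474 + 44043) = (-43800 + (-40 - 50)*(1 + (-40 - 50)))*(1474 + 44043) = (-43800 - 90*(1 - 90))*45517 = (-43800 - 90*(-89))*45517 = (-43800 + 8010)*45517 = -35790*45517 = -1629053430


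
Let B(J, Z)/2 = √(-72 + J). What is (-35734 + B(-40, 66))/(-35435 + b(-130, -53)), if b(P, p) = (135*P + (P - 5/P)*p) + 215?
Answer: 929084/1192933 - 208*I*√7/1192933 ≈ 0.77882 - 0.00046131*I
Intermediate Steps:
B(J, Z) = 2*√(-72 + J)
b(P, p) = 215 + 135*P + p*(P - 5/P) (b(P, p) = (135*P + p*(P - 5/P)) + 215 = 215 + 135*P + p*(P - 5/P))
(-35734 + B(-40, 66))/(-35435 + b(-130, -53)) = (-35734 + 2*√(-72 - 40))/(-35435 + (215 + 135*(-130) - 130*(-53) - 5*(-53)/(-130))) = (-35734 + 2*√(-112))/(-35435 + (215 - 17550 + 6890 - 5*(-53)*(-1/130))) = (-35734 + 2*(4*I*√7))/(-35435 + (215 - 17550 + 6890 - 53/26)) = (-35734 + 8*I*√7)/(-35435 - 271623/26) = (-35734 + 8*I*√7)/(-1192933/26) = (-35734 + 8*I*√7)*(-26/1192933) = 929084/1192933 - 208*I*√7/1192933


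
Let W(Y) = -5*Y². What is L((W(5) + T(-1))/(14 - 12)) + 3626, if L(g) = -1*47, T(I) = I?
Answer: 3579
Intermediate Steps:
L(g) = -47
L((W(5) + T(-1))/(14 - 12)) + 3626 = -47 + 3626 = 3579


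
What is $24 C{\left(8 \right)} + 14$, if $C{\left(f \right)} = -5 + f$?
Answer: $86$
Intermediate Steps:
$24 C{\left(8 \right)} + 14 = 24 \left(-5 + 8\right) + 14 = 24 \cdot 3 + 14 = 72 + 14 = 86$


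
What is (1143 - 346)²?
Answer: 635209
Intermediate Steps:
(1143 - 346)² = 797² = 635209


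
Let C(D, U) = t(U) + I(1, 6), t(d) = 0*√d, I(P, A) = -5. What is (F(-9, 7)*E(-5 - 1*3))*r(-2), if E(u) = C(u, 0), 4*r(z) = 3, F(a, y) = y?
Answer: -105/4 ≈ -26.250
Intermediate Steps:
t(d) = 0
r(z) = ¾ (r(z) = (¼)*3 = ¾)
C(D, U) = -5 (C(D, U) = 0 - 5 = -5)
E(u) = -5
(F(-9, 7)*E(-5 - 1*3))*r(-2) = (7*(-5))*(¾) = -35*¾ = -105/4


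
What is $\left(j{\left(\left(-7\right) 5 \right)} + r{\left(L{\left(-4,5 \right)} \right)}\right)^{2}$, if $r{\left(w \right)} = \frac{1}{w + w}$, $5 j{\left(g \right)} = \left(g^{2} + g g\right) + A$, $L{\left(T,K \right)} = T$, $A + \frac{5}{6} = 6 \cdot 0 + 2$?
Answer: $\frac{3458968969}{14400} \approx 2.4021 \cdot 10^{5}$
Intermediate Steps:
$A = \frac{7}{6}$ ($A = - \frac{5}{6} + \left(6 \cdot 0 + 2\right) = - \frac{5}{6} + \left(0 + 2\right) = - \frac{5}{6} + 2 = \frac{7}{6} \approx 1.1667$)
$j{\left(g \right)} = \frac{7}{30} + \frac{2 g^{2}}{5}$ ($j{\left(g \right)} = \frac{\left(g^{2} + g g\right) + \frac{7}{6}}{5} = \frac{\left(g^{2} + g^{2}\right) + \frac{7}{6}}{5} = \frac{2 g^{2} + \frac{7}{6}}{5} = \frac{\frac{7}{6} + 2 g^{2}}{5} = \frac{7}{30} + \frac{2 g^{2}}{5}$)
$r{\left(w \right)} = \frac{1}{2 w}$
$\left(j{\left(\left(-7\right) 5 \right)} + r{\left(L{\left(-4,5 \right)} \right)}\right)^{2} = \left(\left(\frac{7}{30} + \frac{2 \left(\left(-7\right) 5\right)^{2}}{5}\right) + \frac{1}{2 \left(-4\right)}\right)^{2} = \left(\left(\frac{7}{30} + \frac{2 \left(-35\right)^{2}}{5}\right) + \frac{1}{2} \left(- \frac{1}{4}\right)\right)^{2} = \left(\left(\frac{7}{30} + \frac{2}{5} \cdot 1225\right) - \frac{1}{8}\right)^{2} = \left(\left(\frac{7}{30} + 490\right) - \frac{1}{8}\right)^{2} = \left(\frac{14707}{30} - \frac{1}{8}\right)^{2} = \left(\frac{58813}{120}\right)^{2} = \frac{3458968969}{14400}$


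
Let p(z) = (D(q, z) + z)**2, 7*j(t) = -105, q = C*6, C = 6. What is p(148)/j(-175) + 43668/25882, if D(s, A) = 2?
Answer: -19389666/12941 ≈ -1498.3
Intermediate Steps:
q = 36 (q = 6*6 = 36)
j(t) = -15 (j(t) = (1/7)*(-105) = -15)
p(z) = (2 + z)**2
p(148)/j(-175) + 43668/25882 = (2 + 148)**2/(-15) + 43668/25882 = 150**2*(-1/15) + 43668*(1/25882) = 22500*(-1/15) + 21834/12941 = -1500 + 21834/12941 = -19389666/12941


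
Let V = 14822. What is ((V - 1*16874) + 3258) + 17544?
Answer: 18750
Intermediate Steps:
((V - 1*16874) + 3258) + 17544 = ((14822 - 1*16874) + 3258) + 17544 = ((14822 - 16874) + 3258) + 17544 = (-2052 + 3258) + 17544 = 1206 + 17544 = 18750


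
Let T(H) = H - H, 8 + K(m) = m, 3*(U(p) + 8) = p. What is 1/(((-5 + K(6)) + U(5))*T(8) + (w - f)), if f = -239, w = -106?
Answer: 1/133 ≈ 0.0075188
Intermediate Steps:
U(p) = -8 + p/3
K(m) = -8 + m
T(H) = 0
1/(((-5 + K(6)) + U(5))*T(8) + (w - f)) = 1/(((-5 + (-8 + 6)) + (-8 + (1/3)*5))*0 + (-106 - 1*(-239))) = 1/(((-5 - 2) + (-8 + 5/3))*0 + (-106 + 239)) = 1/((-7 - 19/3)*0 + 133) = 1/(-40/3*0 + 133) = 1/(0 + 133) = 1/133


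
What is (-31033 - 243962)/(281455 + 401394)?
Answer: -274995/682849 ≈ -0.40272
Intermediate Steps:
(-31033 - 243962)/(281455 + 401394) = -274995/682849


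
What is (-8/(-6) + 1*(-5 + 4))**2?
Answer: 1/9 ≈ 0.11111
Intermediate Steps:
(-8/(-6) + 1*(-5 + 4))**2 = (-1/6*(-8) + 1*(-1))**2 = (4/3 - 1)**2 = (1/3)**2 = 1/9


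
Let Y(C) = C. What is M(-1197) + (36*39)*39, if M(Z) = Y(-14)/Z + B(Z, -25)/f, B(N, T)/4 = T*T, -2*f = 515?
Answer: 964246634/17613 ≈ 54746.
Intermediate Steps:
f = -515/2 (f = -½*515 = -515/2 ≈ -257.50)
B(N, T) = 4*T² (B(N, T) = 4*(T*T) = 4*T²)
M(Z) = -1000/103 - 14/Z (M(Z) = -14/Z + (4*(-25)²)/(-515/2) = -14/Z + (4*625)*(-2/515) = -14/Z + 2500*(-2/515) = -14/Z - 1000/103 = -1000/103 - 14/Z)
M(-1197) + (36*39)*39 = (-1000/103 - 14/(-1197)) + (36*39)*39 = (-1000/103 - 14*(-1/1197)) + 1404*39 = (-1000/103 + 2/171) + 54756 = -170794/17613 + 54756 = 964246634/17613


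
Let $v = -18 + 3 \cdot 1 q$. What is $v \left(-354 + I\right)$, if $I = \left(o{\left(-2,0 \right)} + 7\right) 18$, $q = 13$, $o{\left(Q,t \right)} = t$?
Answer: $-4788$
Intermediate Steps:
$v = 21$ ($v = -18 + 3 \cdot 1 \cdot 13 = -18 + 3 \cdot 13 = -18 + 39 = 21$)
$I = 126$ ($I = \left(0 + 7\right) 18 = 7 \cdot 18 = 126$)
$v \left(-354 + I\right) = 21 \left(-354 + 126\right) = 21 \left(-228\right) = -4788$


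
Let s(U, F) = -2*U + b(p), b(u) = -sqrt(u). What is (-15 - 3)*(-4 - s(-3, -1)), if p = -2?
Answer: 180 - 18*I*sqrt(2) ≈ 180.0 - 25.456*I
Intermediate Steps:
s(U, F) = -2*U - I*sqrt(2) (s(U, F) = -2*U - sqrt(-2) = -2*U - I*sqrt(2))
(-15 - 3)*(-4 - s(-3, -1)) = (-15 - 3)*(-4 - (-2*(-3) - I*sqrt(2))) = -18*(-4 - (6 - I*sqrt(2))) = -18*(-4 + (-6 + I*sqrt(2))) = -18*(-10 + I*sqrt(2)) = 180 - 18*I*sqrt(2)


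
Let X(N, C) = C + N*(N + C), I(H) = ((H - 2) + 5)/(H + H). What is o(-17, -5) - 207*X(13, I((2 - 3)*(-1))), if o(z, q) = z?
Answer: -40796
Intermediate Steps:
I(H) = (3 + H)/(2*H) (I(H) = ((-2 + H) + 5)/((2*H)) = (3 + H)*(1/(2*H)) = (3 + H)/(2*H))
X(N, C) = C + N*(C + N)
o(-17, -5) - 207*X(13, I((2 - 3)*(-1))) = -17 - 207*((3 + (2 - 3)*(-1))/(2*(((2 - 3)*(-1)))) + 13**2 + ((3 + (2 - 3)*(-1))/(2*(((2 - 3)*(-1)))))*13) = -17 - 207*((3 - 1*(-1))/(2*((-1*(-1)))) + 169 + ((3 - 1*(-1))/(2*((-1*(-1)))))*13) = -17 - 207*((1/2)*(3 + 1)/1 + 169 + ((1/2)*(3 + 1)/1)*13) = -17 - 207*((1/2)*1*4 + 169 + ((1/2)*1*4)*13) = -17 - 207*(2 + 169 + 2*13) = -17 - 207*(2 + 169 + 26) = -17 - 207*197 = -17 - 40779 = -40796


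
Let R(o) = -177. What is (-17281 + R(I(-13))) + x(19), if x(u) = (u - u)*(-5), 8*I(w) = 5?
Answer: -17458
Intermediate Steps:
I(w) = 5/8 (I(w) = (⅛)*5 = 5/8)
x(u) = 0 (x(u) = 0*(-5) = 0)
(-17281 + R(I(-13))) + x(19) = (-17281 - 177) + 0 = -17458 + 0 = -17458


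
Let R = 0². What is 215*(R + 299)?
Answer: 64285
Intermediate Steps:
R = 0
215*(R + 299) = 215*(0 + 299) = 215*299 = 64285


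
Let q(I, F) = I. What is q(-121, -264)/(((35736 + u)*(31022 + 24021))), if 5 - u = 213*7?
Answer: -121/1885222750 ≈ -6.4183e-8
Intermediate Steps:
u = -1486 (u = 5 - 213*7 = 5 - 1*1491 = 5 - 1491 = -1486)
q(-121, -264)/(((35736 + u)*(31022 + 24021))) = -121*1/((31022 + 24021)*(35736 - 1486)) = -121/(34250*55043) = -121/1885222750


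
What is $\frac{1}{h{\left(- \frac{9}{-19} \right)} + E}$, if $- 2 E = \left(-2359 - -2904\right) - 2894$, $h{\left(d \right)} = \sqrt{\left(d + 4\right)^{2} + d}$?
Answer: $\frac{38}{44803} \approx 0.00084816$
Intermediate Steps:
$h{\left(d \right)} = \sqrt{d + \left(4 + d\right)^{2}}$ ($h{\left(d \right)} = \sqrt{\left(4 + d\right)^{2} + d} = \sqrt{d + \left(4 + d\right)^{2}}$)
$E = \frac{2349}{2}$ ($E = - \frac{\left(-2359 - -2904\right) - 2894}{2} = - \frac{\left(-2359 + 2904\right) - 2894}{2} = - \frac{545 - 2894}{2} = \left(- \frac{1}{2}\right) \left(-2349\right) = \frac{2349}{2} \approx 1174.5$)
$\frac{1}{h{\left(- \frac{9}{-19} \right)} + E} = \frac{1}{\sqrt{- \frac{9}{-19} + \left(4 - \frac{9}{-19}\right)^{2}} + \frac{2349}{2}} = \frac{1}{\sqrt{\left(-9\right) \left(- \frac{1}{19}\right) + \left(4 - - \frac{9}{19}\right)^{2}} + \frac{2349}{2}} = \frac{1}{\sqrt{\frac{9}{19} + \left(4 + \frac{9}{19}\right)^{2}} + \frac{2349}{2}} = \frac{1}{\sqrt{\frac{9}{19} + \left(\frac{85}{19}\right)^{2}} + \frac{2349}{2}} = \frac{1}{\sqrt{\frac{9}{19} + \frac{7225}{361}} + \frac{2349}{2}} = \frac{1}{\sqrt{\frac{7396}{361}} + \frac{2349}{2}} = \frac{1}{\frac{86}{19} + \frac{2349}{2}} = \frac{1}{\frac{44803}{38}} = \frac{38}{44803}$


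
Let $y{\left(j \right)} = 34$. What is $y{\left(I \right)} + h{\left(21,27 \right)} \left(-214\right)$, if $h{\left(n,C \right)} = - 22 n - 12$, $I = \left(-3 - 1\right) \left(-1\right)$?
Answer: $101470$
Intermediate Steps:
$I = 4$ ($I = \left(-4\right) \left(-1\right) = 4$)
$h{\left(n,C \right)} = -12 - 22 n$
$y{\left(I \right)} + h{\left(21,27 \right)} \left(-214\right) = 34 + \left(-12 - 462\right) \left(-214\right) = 34 - -101436 = 34 + 101436 = 101470$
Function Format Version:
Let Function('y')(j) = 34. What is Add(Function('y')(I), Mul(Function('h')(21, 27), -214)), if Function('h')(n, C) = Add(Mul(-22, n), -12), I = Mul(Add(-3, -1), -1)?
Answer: 101470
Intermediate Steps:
I = 4 (I = Mul(-4, -1) = 4)
Function('h')(n, C) = Add(-12, Mul(-22, n))
Add(Function('y')(I), Mul(Function('h')(21, 27), -214)) = Add(34, Mul(Add(-12, Mul(-22, 21)), -214)) = Add(34, Mul(Add(-12, -462), -214)) = Add(34, Mul(-474, -214)) = Add(34, 101436) = 101470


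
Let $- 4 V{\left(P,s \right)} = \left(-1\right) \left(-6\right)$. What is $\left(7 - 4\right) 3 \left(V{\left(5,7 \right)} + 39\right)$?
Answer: $\frac{675}{2} \approx 337.5$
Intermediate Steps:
$V{\left(P,s \right)} = - \frac{3}{2}$ ($V{\left(P,s \right)} = - \frac{\left(-1\right) \left(-6\right)}{4} = \left(- \frac{1}{4}\right) 6 = - \frac{3}{2}$)
$\left(7 - 4\right) 3 \left(V{\left(5,7 \right)} + 39\right) = \left(7 - 4\right) 3 \left(- \frac{3}{2} + 39\right) = 3 \cdot 3 \cdot \frac{75}{2} = 9 \cdot \frac{75}{2} = \frac{675}{2}$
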